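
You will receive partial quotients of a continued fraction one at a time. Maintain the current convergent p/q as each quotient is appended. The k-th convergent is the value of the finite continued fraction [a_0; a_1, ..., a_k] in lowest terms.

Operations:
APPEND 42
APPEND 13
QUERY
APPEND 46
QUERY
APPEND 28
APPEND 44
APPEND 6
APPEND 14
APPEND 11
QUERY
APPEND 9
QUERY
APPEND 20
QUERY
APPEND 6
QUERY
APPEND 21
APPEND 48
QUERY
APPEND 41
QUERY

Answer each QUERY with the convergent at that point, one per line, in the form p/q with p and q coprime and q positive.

APPEND 42: p_0 = 42·1 + 0 = 42, q_0 = 42·0 + 1 = 1 → 42/1
APPEND 13: p_1 = 13·42 + 1 = 547, q_1 = 13·1 + 0 = 13 → 547/13
APPEND 46: p_2 = 46·547 + 42 = 25204, q_2 = 46·13 + 1 = 599 → 25204/599
APPEND 28: p_3 = 28·25204 + 547 = 706259, q_3 = 28·599 + 13 = 16785 → 706259/16785
APPEND 44: p_4 = 44·706259 + 25204 = 31100600, q_4 = 44·16785 + 599 = 739139 → 31100600/739139
APPEND 6: p_5 = 6·31100600 + 706259 = 187309859, q_5 = 6·739139 + 16785 = 4451619 → 187309859/4451619
APPEND 14: p_6 = 14·187309859 + 31100600 = 2653438626, q_6 = 14·4451619 + 739139 = 63061805 → 2653438626/63061805
APPEND 11: p_7 = 11·2653438626 + 187309859 = 29375134745, q_7 = 11·63061805 + 4451619 = 698131474 → 29375134745/698131474
APPEND 9: p_8 = 9·29375134745 + 2653438626 = 267029651331, q_8 = 9·698131474 + 63061805 = 6346245071 → 267029651331/6346245071
APPEND 20: p_9 = 20·267029651331 + 29375134745 = 5369968161365, q_9 = 20·6346245071 + 698131474 = 127623032894 → 5369968161365/127623032894
APPEND 6: p_10 = 6·5369968161365 + 267029651331 = 32486838619521, q_10 = 6·127623032894 + 6346245071 = 772084442435 → 32486838619521/772084442435
APPEND 21: p_11 = 21·32486838619521 + 5369968161365 = 687593579171306, q_11 = 21·772084442435 + 127623032894 = 16341396324029 → 687593579171306/16341396324029
APPEND 48: p_12 = 48·687593579171306 + 32486838619521 = 33036978638842209, q_12 = 48·16341396324029 + 772084442435 = 785159107995827 → 33036978638842209/785159107995827
APPEND 41: p_13 = 41·33036978638842209 + 687593579171306 = 1355203717771701875, q_13 = 41·785159107995827 + 16341396324029 = 32207864824152936 → 1355203717771701875/32207864824152936

547/13
25204/599
29375134745/698131474
267029651331/6346245071
5369968161365/127623032894
32486838619521/772084442435
33036978638842209/785159107995827
1355203717771701875/32207864824152936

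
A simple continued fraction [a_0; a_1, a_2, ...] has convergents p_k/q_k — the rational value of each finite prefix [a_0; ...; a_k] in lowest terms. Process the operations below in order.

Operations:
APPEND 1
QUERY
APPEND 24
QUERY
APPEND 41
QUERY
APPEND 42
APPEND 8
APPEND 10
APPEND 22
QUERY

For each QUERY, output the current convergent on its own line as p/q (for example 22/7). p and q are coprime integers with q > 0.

APPEND 1: p_0 = 1·1 + 0 = 1, q_0 = 1·0 + 1 = 1 → 1/1
APPEND 24: p_1 = 24·1 + 1 = 25, q_1 = 24·1 + 0 = 24 → 25/24
APPEND 41: p_2 = 41·25 + 1 = 1026, q_2 = 41·24 + 1 = 985 → 1026/985
APPEND 42: p_3 = 42·1026 + 25 = 43117, q_3 = 42·985 + 24 = 41394 → 43117/41394
APPEND 8: p_4 = 8·43117 + 1026 = 345962, q_4 = 8·41394 + 985 = 332137 → 345962/332137
APPEND 10: p_5 = 10·345962 + 43117 = 3502737, q_5 = 10·332137 + 41394 = 3362764 → 3502737/3362764
APPEND 22: p_6 = 22·3502737 + 345962 = 77406176, q_6 = 22·3362764 + 332137 = 74312945 → 77406176/74312945

1/1
25/24
1026/985
77406176/74312945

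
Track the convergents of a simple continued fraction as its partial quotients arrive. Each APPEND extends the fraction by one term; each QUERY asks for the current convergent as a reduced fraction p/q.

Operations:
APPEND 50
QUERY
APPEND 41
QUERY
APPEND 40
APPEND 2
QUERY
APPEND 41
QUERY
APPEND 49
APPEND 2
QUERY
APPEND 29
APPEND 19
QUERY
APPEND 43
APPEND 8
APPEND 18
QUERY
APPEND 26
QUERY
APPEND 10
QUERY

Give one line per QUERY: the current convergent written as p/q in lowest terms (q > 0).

50/1
2051/41
166231/3323
6897561/137884
683191001/13657162
383546220232/7667186565
2401236364544301/48001326104810
62564630129617858/1250682880628681
628047537660722881/12554830132391620

APPEND 50: p_0 = 50·1 + 0 = 50, q_0 = 50·0 + 1 = 1 → 50/1
APPEND 41: p_1 = 41·50 + 1 = 2051, q_1 = 41·1 + 0 = 41 → 2051/41
APPEND 40: p_2 = 40·2051 + 50 = 82090, q_2 = 40·41 + 1 = 1641 → 82090/1641
APPEND 2: p_3 = 2·82090 + 2051 = 166231, q_3 = 2·1641 + 41 = 3323 → 166231/3323
APPEND 41: p_4 = 41·166231 + 82090 = 6897561, q_4 = 41·3323 + 1641 = 137884 → 6897561/137884
APPEND 49: p_5 = 49·6897561 + 166231 = 338146720, q_5 = 49·137884 + 3323 = 6759639 → 338146720/6759639
APPEND 2: p_6 = 2·338146720 + 6897561 = 683191001, q_6 = 2·6759639 + 137884 = 13657162 → 683191001/13657162
APPEND 29: p_7 = 29·683191001 + 338146720 = 20150685749, q_7 = 29·13657162 + 6759639 = 402817337 → 20150685749/402817337
APPEND 19: p_8 = 19·20150685749 + 683191001 = 383546220232, q_8 = 19·402817337 + 13657162 = 7667186565 → 383546220232/7667186565
APPEND 43: p_9 = 43·383546220232 + 20150685749 = 16512638155725, q_9 = 43·7667186565 + 402817337 = 330091839632 → 16512638155725/330091839632
APPEND 8: p_10 = 8·16512638155725 + 383546220232 = 132484651466032, q_10 = 8·330091839632 + 7667186565 = 2648401903621 → 132484651466032/2648401903621
APPEND 18: p_11 = 18·132484651466032 + 16512638155725 = 2401236364544301, q_11 = 18·2648401903621 + 330091839632 = 48001326104810 → 2401236364544301/48001326104810
APPEND 26: p_12 = 26·2401236364544301 + 132484651466032 = 62564630129617858, q_12 = 26·48001326104810 + 2648401903621 = 1250682880628681 → 62564630129617858/1250682880628681
APPEND 10: p_13 = 10·62564630129617858 + 2401236364544301 = 628047537660722881, q_13 = 10·1250682880628681 + 48001326104810 = 12554830132391620 → 628047537660722881/12554830132391620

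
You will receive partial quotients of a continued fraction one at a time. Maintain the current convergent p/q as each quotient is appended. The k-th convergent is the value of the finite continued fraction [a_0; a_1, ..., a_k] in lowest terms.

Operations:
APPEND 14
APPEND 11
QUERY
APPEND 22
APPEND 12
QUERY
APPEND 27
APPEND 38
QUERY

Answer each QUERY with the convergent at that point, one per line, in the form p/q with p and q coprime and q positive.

155/11
41243/2927
42486673/3015263

APPEND 14: p_0 = 14·1 + 0 = 14, q_0 = 14·0 + 1 = 1 → 14/1
APPEND 11: p_1 = 11·14 + 1 = 155, q_1 = 11·1 + 0 = 11 → 155/11
APPEND 22: p_2 = 22·155 + 14 = 3424, q_2 = 22·11 + 1 = 243 → 3424/243
APPEND 12: p_3 = 12·3424 + 155 = 41243, q_3 = 12·243 + 11 = 2927 → 41243/2927
APPEND 27: p_4 = 27·41243 + 3424 = 1116985, q_4 = 27·2927 + 243 = 79272 → 1116985/79272
APPEND 38: p_5 = 38·1116985 + 41243 = 42486673, q_5 = 38·79272 + 2927 = 3015263 → 42486673/3015263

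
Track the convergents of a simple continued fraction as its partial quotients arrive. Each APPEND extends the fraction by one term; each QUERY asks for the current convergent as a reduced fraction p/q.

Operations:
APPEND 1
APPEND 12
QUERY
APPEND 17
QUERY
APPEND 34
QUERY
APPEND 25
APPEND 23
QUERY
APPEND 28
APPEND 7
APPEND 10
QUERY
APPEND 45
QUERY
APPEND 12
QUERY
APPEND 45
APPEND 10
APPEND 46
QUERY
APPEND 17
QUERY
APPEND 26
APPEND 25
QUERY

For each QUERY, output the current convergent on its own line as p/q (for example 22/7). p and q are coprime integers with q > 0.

13/12
222/205
7561/6982
4360242/4026347
8725200053/8057048911
393494294788/363361614639
4730656737509/4368396424579
98536485099446887/90990839767770568
1677257707822161518/1548818056455731175
1094358179919713320393/1010555325746875259125

APPEND 1: p_0 = 1·1 + 0 = 1, q_0 = 1·0 + 1 = 1 → 1/1
APPEND 12: p_1 = 12·1 + 1 = 13, q_1 = 12·1 + 0 = 12 → 13/12
APPEND 17: p_2 = 17·13 + 1 = 222, q_2 = 17·12 + 1 = 205 → 222/205
APPEND 34: p_3 = 34·222 + 13 = 7561, q_3 = 34·205 + 12 = 6982 → 7561/6982
APPEND 25: p_4 = 25·7561 + 222 = 189247, q_4 = 25·6982 + 205 = 174755 → 189247/174755
APPEND 23: p_5 = 23·189247 + 7561 = 4360242, q_5 = 23·174755 + 6982 = 4026347 → 4360242/4026347
APPEND 28: p_6 = 28·4360242 + 189247 = 122276023, q_6 = 28·4026347 + 174755 = 112912471 → 122276023/112912471
APPEND 7: p_7 = 7·122276023 + 4360242 = 860292403, q_7 = 7·112912471 + 4026347 = 794413644 → 860292403/794413644
APPEND 10: p_8 = 10·860292403 + 122276023 = 8725200053, q_8 = 10·794413644 + 112912471 = 8057048911 → 8725200053/8057048911
APPEND 45: p_9 = 45·8725200053 + 860292403 = 393494294788, q_9 = 45·8057048911 + 794413644 = 363361614639 → 393494294788/363361614639
APPEND 12: p_10 = 12·393494294788 + 8725200053 = 4730656737509, q_10 = 12·363361614639 + 8057048911 = 4368396424579 → 4730656737509/4368396424579
APPEND 45: p_11 = 45·4730656737509 + 393494294788 = 213273047482693, q_11 = 45·4368396424579 + 363361614639 = 196941200720694 → 213273047482693/196941200720694
APPEND 10: p_12 = 10·213273047482693 + 4730656737509 = 2137461131564439, q_12 = 10·196941200720694 + 4368396424579 = 1973780403631519 → 2137461131564439/1973780403631519
APPEND 46: p_13 = 46·2137461131564439 + 213273047482693 = 98536485099446887, q_13 = 46·1973780403631519 + 196941200720694 = 90990839767770568 → 98536485099446887/90990839767770568
APPEND 17: p_14 = 17·98536485099446887 + 2137461131564439 = 1677257707822161518, q_14 = 17·90990839767770568 + 1973780403631519 = 1548818056455731175 → 1677257707822161518/1548818056455731175
APPEND 26: p_15 = 26·1677257707822161518 + 98536485099446887 = 43707236888475646355, q_15 = 26·1548818056455731175 + 90990839767770568 = 40360260307616781118 → 43707236888475646355/40360260307616781118
APPEND 25: p_16 = 25·43707236888475646355 + 1677257707822161518 = 1094358179919713320393, q_16 = 25·40360260307616781118 + 1548818056455731175 = 1010555325746875259125 → 1094358179919713320393/1010555325746875259125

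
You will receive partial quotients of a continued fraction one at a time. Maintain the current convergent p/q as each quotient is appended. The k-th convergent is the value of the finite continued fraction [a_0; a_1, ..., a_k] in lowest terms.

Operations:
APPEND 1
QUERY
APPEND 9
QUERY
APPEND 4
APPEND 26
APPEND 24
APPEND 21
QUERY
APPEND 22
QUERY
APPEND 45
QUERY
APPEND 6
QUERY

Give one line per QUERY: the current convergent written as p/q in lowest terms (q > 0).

APPEND 1: p_0 = 1·1 + 0 = 1, q_0 = 1·0 + 1 = 1 → 1/1
APPEND 9: p_1 = 9·1 + 1 = 10, q_1 = 9·1 + 0 = 9 → 10/9
APPEND 4: p_2 = 4·10 + 1 = 41, q_2 = 4·9 + 1 = 37 → 41/37
APPEND 26: p_3 = 26·41 + 10 = 1076, q_3 = 26·37 + 9 = 971 → 1076/971
APPEND 24: p_4 = 24·1076 + 41 = 25865, q_4 = 24·971 + 37 = 23341 → 25865/23341
APPEND 21: p_5 = 21·25865 + 1076 = 544241, q_5 = 21·23341 + 971 = 491132 → 544241/491132
APPEND 22: p_6 = 22·544241 + 25865 = 11999167, q_6 = 22·491132 + 23341 = 10828245 → 11999167/10828245
APPEND 45: p_7 = 45·11999167 + 544241 = 540506756, q_7 = 45·10828245 + 491132 = 487762157 → 540506756/487762157
APPEND 6: p_8 = 6·540506756 + 11999167 = 3255039703, q_8 = 6·487762157 + 10828245 = 2937401187 → 3255039703/2937401187

1/1
10/9
544241/491132
11999167/10828245
540506756/487762157
3255039703/2937401187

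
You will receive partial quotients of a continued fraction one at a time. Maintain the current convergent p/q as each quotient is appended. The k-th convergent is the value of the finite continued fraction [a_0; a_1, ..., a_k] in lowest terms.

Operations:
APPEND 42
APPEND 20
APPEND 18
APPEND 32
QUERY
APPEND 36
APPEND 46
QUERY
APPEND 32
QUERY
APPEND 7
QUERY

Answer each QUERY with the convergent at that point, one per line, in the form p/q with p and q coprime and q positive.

APPEND 42: p_0 = 42·1 + 0 = 42, q_0 = 42·0 + 1 = 1 → 42/1
APPEND 20: p_1 = 20·42 + 1 = 841, q_1 = 20·1 + 0 = 20 → 841/20
APPEND 18: p_2 = 18·841 + 42 = 15180, q_2 = 18·20 + 1 = 361 → 15180/361
APPEND 32: p_3 = 32·15180 + 841 = 486601, q_3 = 32·361 + 20 = 11572 → 486601/11572
APPEND 36: p_4 = 36·486601 + 15180 = 17532816, q_4 = 36·11572 + 361 = 416953 → 17532816/416953
APPEND 46: p_5 = 46·17532816 + 486601 = 806996137, q_5 = 46·416953 + 11572 = 19191410 → 806996137/19191410
APPEND 32: p_6 = 32·806996137 + 17532816 = 25841409200, q_6 = 32·19191410 + 416953 = 614542073 → 25841409200/614542073
APPEND 7: p_7 = 7·25841409200 + 806996137 = 181696860537, q_7 = 7·614542073 + 19191410 = 4320985921 → 181696860537/4320985921

486601/11572
806996137/19191410
25841409200/614542073
181696860537/4320985921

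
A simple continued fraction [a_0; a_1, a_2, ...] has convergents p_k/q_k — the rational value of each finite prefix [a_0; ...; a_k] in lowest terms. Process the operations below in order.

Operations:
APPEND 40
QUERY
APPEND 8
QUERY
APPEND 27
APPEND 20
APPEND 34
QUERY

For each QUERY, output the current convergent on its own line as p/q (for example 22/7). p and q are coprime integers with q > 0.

40/1
321/8
5940381/148049

APPEND 40: p_0 = 40·1 + 0 = 40, q_0 = 40·0 + 1 = 1 → 40/1
APPEND 8: p_1 = 8·40 + 1 = 321, q_1 = 8·1 + 0 = 8 → 321/8
APPEND 27: p_2 = 27·321 + 40 = 8707, q_2 = 27·8 + 1 = 217 → 8707/217
APPEND 20: p_3 = 20·8707 + 321 = 174461, q_3 = 20·217 + 8 = 4348 → 174461/4348
APPEND 34: p_4 = 34·174461 + 8707 = 5940381, q_4 = 34·4348 + 217 = 148049 → 5940381/148049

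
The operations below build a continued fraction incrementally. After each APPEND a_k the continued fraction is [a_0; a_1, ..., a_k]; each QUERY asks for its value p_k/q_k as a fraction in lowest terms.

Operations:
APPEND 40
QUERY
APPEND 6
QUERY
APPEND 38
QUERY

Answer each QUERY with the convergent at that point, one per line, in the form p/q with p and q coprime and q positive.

APPEND 40: p_0 = 40·1 + 0 = 40, q_0 = 40·0 + 1 = 1 → 40/1
APPEND 6: p_1 = 6·40 + 1 = 241, q_1 = 6·1 + 0 = 6 → 241/6
APPEND 38: p_2 = 38·241 + 40 = 9198, q_2 = 38·6 + 1 = 229 → 9198/229

40/1
241/6
9198/229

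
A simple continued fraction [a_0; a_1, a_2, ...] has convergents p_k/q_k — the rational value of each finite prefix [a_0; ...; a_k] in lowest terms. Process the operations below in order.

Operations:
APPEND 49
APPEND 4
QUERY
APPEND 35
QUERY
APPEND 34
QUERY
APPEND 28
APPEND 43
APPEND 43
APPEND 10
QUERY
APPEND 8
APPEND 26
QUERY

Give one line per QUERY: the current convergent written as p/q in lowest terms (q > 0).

APPEND 49: p_0 = 49·1 + 0 = 49, q_0 = 49·0 + 1 = 1 → 49/1
APPEND 4: p_1 = 4·49 + 1 = 197, q_1 = 4·1 + 0 = 4 → 197/4
APPEND 35: p_2 = 35·197 + 49 = 6944, q_2 = 35·4 + 1 = 141 → 6944/141
APPEND 34: p_3 = 34·6944 + 197 = 236293, q_3 = 34·141 + 4 = 4798 → 236293/4798
APPEND 28: p_4 = 28·236293 + 6944 = 6623148, q_4 = 28·4798 + 141 = 134485 → 6623148/134485
APPEND 43: p_5 = 43·6623148 + 236293 = 285031657, q_5 = 43·134485 + 4798 = 5787653 → 285031657/5787653
APPEND 43: p_6 = 43·285031657 + 6623148 = 12262984399, q_6 = 43·5787653 + 134485 = 249003564 → 12262984399/249003564
APPEND 10: p_7 = 10·12262984399 + 285031657 = 122914875647, q_7 = 10·249003564 + 5787653 = 2495823293 → 122914875647/2495823293
APPEND 8: p_8 = 8·122914875647 + 12262984399 = 995581989575, q_8 = 8·2495823293 + 249003564 = 20215589908 → 995581989575/20215589908
APPEND 26: p_9 = 26·995581989575 + 122914875647 = 26008046604597, q_9 = 26·20215589908 + 2495823293 = 528101160901 → 26008046604597/528101160901

197/4
6944/141
236293/4798
122914875647/2495823293
26008046604597/528101160901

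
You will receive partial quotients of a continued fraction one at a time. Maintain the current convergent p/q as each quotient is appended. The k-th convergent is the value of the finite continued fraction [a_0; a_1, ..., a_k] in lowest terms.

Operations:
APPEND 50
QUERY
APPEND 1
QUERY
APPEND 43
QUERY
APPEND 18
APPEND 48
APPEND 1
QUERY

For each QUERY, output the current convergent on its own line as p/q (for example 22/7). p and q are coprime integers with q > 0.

APPEND 50: p_0 = 50·1 + 0 = 50, q_0 = 50·0 + 1 = 1 → 50/1
APPEND 1: p_1 = 1·50 + 1 = 51, q_1 = 1·1 + 0 = 1 → 51/1
APPEND 43: p_2 = 43·51 + 50 = 2243, q_2 = 43·1 + 1 = 44 → 2243/44
APPEND 18: p_3 = 18·2243 + 51 = 40425, q_3 = 18·44 + 1 = 793 → 40425/793
APPEND 48: p_4 = 48·40425 + 2243 = 1942643, q_4 = 48·793 + 44 = 38108 → 1942643/38108
APPEND 1: p_5 = 1·1942643 + 40425 = 1983068, q_5 = 1·38108 + 793 = 38901 → 1983068/38901

50/1
51/1
2243/44
1983068/38901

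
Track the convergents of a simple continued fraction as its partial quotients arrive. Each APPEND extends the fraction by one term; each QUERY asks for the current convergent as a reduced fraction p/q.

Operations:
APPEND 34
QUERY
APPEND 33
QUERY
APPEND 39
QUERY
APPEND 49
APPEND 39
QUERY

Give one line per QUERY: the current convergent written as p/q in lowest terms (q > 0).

34/1
1123/33
43831/1288
83848669/2463943

APPEND 34: p_0 = 34·1 + 0 = 34, q_0 = 34·0 + 1 = 1 → 34/1
APPEND 33: p_1 = 33·34 + 1 = 1123, q_1 = 33·1 + 0 = 33 → 1123/33
APPEND 39: p_2 = 39·1123 + 34 = 43831, q_2 = 39·33 + 1 = 1288 → 43831/1288
APPEND 49: p_3 = 49·43831 + 1123 = 2148842, q_3 = 49·1288 + 33 = 63145 → 2148842/63145
APPEND 39: p_4 = 39·2148842 + 43831 = 83848669, q_4 = 39·63145 + 1288 = 2463943 → 83848669/2463943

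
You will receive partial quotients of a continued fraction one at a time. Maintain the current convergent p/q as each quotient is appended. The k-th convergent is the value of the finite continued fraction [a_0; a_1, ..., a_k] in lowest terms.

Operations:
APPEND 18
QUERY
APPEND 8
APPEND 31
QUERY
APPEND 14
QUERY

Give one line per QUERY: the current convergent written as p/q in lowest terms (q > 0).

APPEND 18: p_0 = 18·1 + 0 = 18, q_0 = 18·0 + 1 = 1 → 18/1
APPEND 8: p_1 = 8·18 + 1 = 145, q_1 = 8·1 + 0 = 8 → 145/8
APPEND 31: p_2 = 31·145 + 18 = 4513, q_2 = 31·8 + 1 = 249 → 4513/249
APPEND 14: p_3 = 14·4513 + 145 = 63327, q_3 = 14·249 + 8 = 3494 → 63327/3494

18/1
4513/249
63327/3494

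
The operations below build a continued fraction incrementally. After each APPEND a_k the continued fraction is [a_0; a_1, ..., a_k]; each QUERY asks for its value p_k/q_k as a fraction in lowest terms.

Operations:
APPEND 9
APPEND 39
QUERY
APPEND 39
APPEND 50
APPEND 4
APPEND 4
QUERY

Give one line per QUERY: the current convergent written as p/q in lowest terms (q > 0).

APPEND 9: p_0 = 9·1 + 0 = 9, q_0 = 9·0 + 1 = 1 → 9/1
APPEND 39: p_1 = 39·9 + 1 = 352, q_1 = 39·1 + 0 = 39 → 352/39
APPEND 39: p_2 = 39·352 + 9 = 13737, q_2 = 39·39 + 1 = 1522 → 13737/1522
APPEND 50: p_3 = 50·13737 + 352 = 687202, q_3 = 50·1522 + 39 = 76139 → 687202/76139
APPEND 4: p_4 = 4·687202 + 13737 = 2762545, q_4 = 4·76139 + 1522 = 306078 → 2762545/306078
APPEND 4: p_5 = 4·2762545 + 687202 = 11737382, q_5 = 4·306078 + 76139 = 1300451 → 11737382/1300451

352/39
11737382/1300451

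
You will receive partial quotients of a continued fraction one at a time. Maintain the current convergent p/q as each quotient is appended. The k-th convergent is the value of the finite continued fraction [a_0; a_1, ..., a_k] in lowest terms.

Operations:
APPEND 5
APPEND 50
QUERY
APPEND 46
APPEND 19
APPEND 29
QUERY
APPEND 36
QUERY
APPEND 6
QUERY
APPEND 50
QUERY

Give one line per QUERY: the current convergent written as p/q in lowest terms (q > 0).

APPEND 5: p_0 = 5·1 + 0 = 5, q_0 = 5·0 + 1 = 1 → 5/1
APPEND 50: p_1 = 50·5 + 1 = 251, q_1 = 50·1 + 0 = 50 → 251/50
APPEND 46: p_2 = 46·251 + 5 = 11551, q_2 = 46·50 + 1 = 2301 → 11551/2301
APPEND 19: p_3 = 19·11551 + 251 = 219720, q_3 = 19·2301 + 50 = 43769 → 219720/43769
APPEND 29: p_4 = 29·219720 + 11551 = 6383431, q_4 = 29·43769 + 2301 = 1271602 → 6383431/1271602
APPEND 36: p_5 = 36·6383431 + 219720 = 230023236, q_5 = 36·1271602 + 43769 = 45821441 → 230023236/45821441
APPEND 6: p_6 = 6·230023236 + 6383431 = 1386522847, q_6 = 6·45821441 + 1271602 = 276200248 → 1386522847/276200248
APPEND 50: p_7 = 50·1386522847 + 230023236 = 69556165586, q_7 = 50·276200248 + 45821441 = 13855833841 → 69556165586/13855833841

251/50
6383431/1271602
230023236/45821441
1386522847/276200248
69556165586/13855833841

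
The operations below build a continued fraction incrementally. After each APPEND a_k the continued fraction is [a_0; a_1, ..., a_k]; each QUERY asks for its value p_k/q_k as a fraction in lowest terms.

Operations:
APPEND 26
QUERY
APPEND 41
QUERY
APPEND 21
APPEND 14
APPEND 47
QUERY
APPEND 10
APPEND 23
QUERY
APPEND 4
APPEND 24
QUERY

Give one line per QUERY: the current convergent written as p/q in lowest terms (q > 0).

APPEND 26: p_0 = 26·1 + 0 = 26, q_0 = 26·0 + 1 = 1 → 26/1
APPEND 41: p_1 = 41·26 + 1 = 1067, q_1 = 41·1 + 0 = 41 → 1067/41
APPEND 21: p_2 = 21·1067 + 26 = 22433, q_2 = 21·41 + 1 = 862 → 22433/862
APPEND 14: p_3 = 14·22433 + 1067 = 315129, q_3 = 14·862 + 41 = 12109 → 315129/12109
APPEND 47: p_4 = 47·315129 + 22433 = 14833496, q_4 = 47·12109 + 862 = 569985 → 14833496/569985
APPEND 10: p_5 = 10·14833496 + 315129 = 148650089, q_5 = 10·569985 + 12109 = 5711959 → 148650089/5711959
APPEND 23: p_6 = 23·148650089 + 14833496 = 3433785543, q_6 = 23·5711959 + 569985 = 131945042 → 3433785543/131945042
APPEND 4: p_7 = 4·3433785543 + 148650089 = 13883792261, q_7 = 4·131945042 + 5711959 = 533492127 → 13883792261/533492127
APPEND 24: p_8 = 24·13883792261 + 3433785543 = 336644799807, q_8 = 24·533492127 + 131945042 = 12935756090 → 336644799807/12935756090

26/1
1067/41
14833496/569985
3433785543/131945042
336644799807/12935756090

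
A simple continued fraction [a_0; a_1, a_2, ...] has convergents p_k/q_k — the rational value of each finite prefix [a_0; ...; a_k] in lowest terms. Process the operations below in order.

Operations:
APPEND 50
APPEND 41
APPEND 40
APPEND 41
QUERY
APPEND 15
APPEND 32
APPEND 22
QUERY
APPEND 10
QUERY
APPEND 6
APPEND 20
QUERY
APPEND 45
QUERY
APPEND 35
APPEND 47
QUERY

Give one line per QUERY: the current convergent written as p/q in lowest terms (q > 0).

APPEND 50: p_0 = 50·1 + 0 = 50, q_0 = 50·0 + 1 = 1 → 50/1
APPEND 41: p_1 = 41·50 + 1 = 2051, q_1 = 41·1 + 0 = 41 → 2051/41
APPEND 40: p_2 = 40·2051 + 50 = 82090, q_2 = 40·41 + 1 = 1641 → 82090/1641
APPEND 41: p_3 = 41·82090 + 2051 = 3367741, q_3 = 41·1641 + 41 = 67322 → 3367741/67322
APPEND 15: p_4 = 15·3367741 + 82090 = 50598205, q_4 = 15·67322 + 1641 = 1011471 → 50598205/1011471
APPEND 32: p_5 = 32·50598205 + 3367741 = 1622510301, q_5 = 32·1011471 + 67322 = 32434394 → 1622510301/32434394
APPEND 22: p_6 = 22·1622510301 + 50598205 = 35745824827, q_6 = 22·32434394 + 1011471 = 714568139 → 35745824827/714568139
APPEND 10: p_7 = 10·35745824827 + 1622510301 = 359080758571, q_7 = 10·714568139 + 32434394 = 7178115784 → 359080758571/7178115784
APPEND 6: p_8 = 6·359080758571 + 35745824827 = 2190230376253, q_8 = 6·7178115784 + 714568139 = 43783262843 → 2190230376253/43783262843
APPEND 20: p_9 = 20·2190230376253 + 359080758571 = 44163688283631, q_9 = 20·43783262843 + 7178115784 = 882843372644 → 44163688283631/882843372644
APPEND 45: p_10 = 45·44163688283631 + 2190230376253 = 1989556203139648, q_10 = 45·882843372644 + 43783262843 = 39771735031823 → 1989556203139648/39771735031823
APPEND 35: p_11 = 35·1989556203139648 + 44163688283631 = 69678630798171311, q_11 = 35·39771735031823 + 882843372644 = 1392893569486449 → 69678630798171311/1392893569486449
APPEND 47: p_12 = 47·69678630798171311 + 1989556203139648 = 3276885203717191265, q_12 = 47·1392893569486449 + 39771735031823 = 65505769500894926 → 3276885203717191265/65505769500894926

3367741/67322
35745824827/714568139
359080758571/7178115784
44163688283631/882843372644
1989556203139648/39771735031823
3276885203717191265/65505769500894926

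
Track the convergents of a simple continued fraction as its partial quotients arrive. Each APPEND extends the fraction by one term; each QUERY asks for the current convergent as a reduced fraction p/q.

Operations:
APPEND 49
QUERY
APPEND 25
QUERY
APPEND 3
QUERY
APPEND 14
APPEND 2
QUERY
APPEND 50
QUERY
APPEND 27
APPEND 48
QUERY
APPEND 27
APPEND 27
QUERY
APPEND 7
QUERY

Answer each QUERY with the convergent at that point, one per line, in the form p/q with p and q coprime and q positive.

49/1
1226/25
3727/76
110535/2254
5580154/113789
7242765418/147692525
5291289671851/107898556289
37234733143936/759280666755

APPEND 49: p_0 = 49·1 + 0 = 49, q_0 = 49·0 + 1 = 1 → 49/1
APPEND 25: p_1 = 25·49 + 1 = 1226, q_1 = 25·1 + 0 = 25 → 1226/25
APPEND 3: p_2 = 3·1226 + 49 = 3727, q_2 = 3·25 + 1 = 76 → 3727/76
APPEND 14: p_3 = 14·3727 + 1226 = 53404, q_3 = 14·76 + 25 = 1089 → 53404/1089
APPEND 2: p_4 = 2·53404 + 3727 = 110535, q_4 = 2·1089 + 76 = 2254 → 110535/2254
APPEND 50: p_5 = 50·110535 + 53404 = 5580154, q_5 = 50·2254 + 1089 = 113789 → 5580154/113789
APPEND 27: p_6 = 27·5580154 + 110535 = 150774693, q_6 = 27·113789 + 2254 = 3074557 → 150774693/3074557
APPEND 48: p_7 = 48·150774693 + 5580154 = 7242765418, q_7 = 48·3074557 + 113789 = 147692525 → 7242765418/147692525
APPEND 27: p_8 = 27·7242765418 + 150774693 = 195705440979, q_8 = 27·147692525 + 3074557 = 3990772732 → 195705440979/3990772732
APPEND 27: p_9 = 27·195705440979 + 7242765418 = 5291289671851, q_9 = 27·3990772732 + 147692525 = 107898556289 → 5291289671851/107898556289
APPEND 7: p_10 = 7·5291289671851 + 195705440979 = 37234733143936, q_10 = 7·107898556289 + 3990772732 = 759280666755 → 37234733143936/759280666755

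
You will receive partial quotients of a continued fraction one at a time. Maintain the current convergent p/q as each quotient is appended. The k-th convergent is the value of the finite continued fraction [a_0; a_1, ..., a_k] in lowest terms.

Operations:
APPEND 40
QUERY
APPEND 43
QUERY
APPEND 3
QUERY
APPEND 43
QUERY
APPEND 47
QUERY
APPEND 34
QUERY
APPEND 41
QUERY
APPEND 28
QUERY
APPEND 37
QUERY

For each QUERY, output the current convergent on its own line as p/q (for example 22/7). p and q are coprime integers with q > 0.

APPEND 40: p_0 = 40·1 + 0 = 40, q_0 = 40·0 + 1 = 1 → 40/1
APPEND 43: p_1 = 43·40 + 1 = 1721, q_1 = 43·1 + 0 = 43 → 1721/43
APPEND 3: p_2 = 3·1721 + 40 = 5203, q_2 = 3·43 + 1 = 130 → 5203/130
APPEND 43: p_3 = 43·5203 + 1721 = 225450, q_3 = 43·130 + 43 = 5633 → 225450/5633
APPEND 47: p_4 = 47·225450 + 5203 = 10601353, q_4 = 47·5633 + 130 = 264881 → 10601353/264881
APPEND 34: p_5 = 34·10601353 + 225450 = 360671452, q_5 = 34·264881 + 5633 = 9011587 → 360671452/9011587
APPEND 41: p_6 = 41·360671452 + 10601353 = 14798130885, q_6 = 41·9011587 + 264881 = 369739948 → 14798130885/369739948
APPEND 28: p_7 = 28·14798130885 + 360671452 = 414708336232, q_7 = 28·369739948 + 9011587 = 10361730131 → 414708336232/10361730131
APPEND 37: p_8 = 37·414708336232 + 14798130885 = 15359006571469, q_8 = 37·10361730131 + 369739948 = 383753754795 → 15359006571469/383753754795

40/1
1721/43
5203/130
225450/5633
10601353/264881
360671452/9011587
14798130885/369739948
414708336232/10361730131
15359006571469/383753754795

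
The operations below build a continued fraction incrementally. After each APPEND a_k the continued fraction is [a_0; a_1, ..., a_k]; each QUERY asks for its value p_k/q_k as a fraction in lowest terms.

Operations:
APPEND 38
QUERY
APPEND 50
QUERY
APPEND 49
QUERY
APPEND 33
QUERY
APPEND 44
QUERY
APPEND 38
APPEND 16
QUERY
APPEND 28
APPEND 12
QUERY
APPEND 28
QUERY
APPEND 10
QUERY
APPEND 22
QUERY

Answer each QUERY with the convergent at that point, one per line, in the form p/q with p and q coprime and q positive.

38/1
1901/50
93187/2451
3077072/80933
135484355/3563503
82559205347/2171468255
27884269992683/733410730499
783076369027402/20596437059159
7858647960266703/206697781322089
173673331494894868/4567947626145117

APPEND 38: p_0 = 38·1 + 0 = 38, q_0 = 38·0 + 1 = 1 → 38/1
APPEND 50: p_1 = 50·38 + 1 = 1901, q_1 = 50·1 + 0 = 50 → 1901/50
APPEND 49: p_2 = 49·1901 + 38 = 93187, q_2 = 49·50 + 1 = 2451 → 93187/2451
APPEND 33: p_3 = 33·93187 + 1901 = 3077072, q_3 = 33·2451 + 50 = 80933 → 3077072/80933
APPEND 44: p_4 = 44·3077072 + 93187 = 135484355, q_4 = 44·80933 + 2451 = 3563503 → 135484355/3563503
APPEND 38: p_5 = 38·135484355 + 3077072 = 5151482562, q_5 = 38·3563503 + 80933 = 135494047 → 5151482562/135494047
APPEND 16: p_6 = 16·5151482562 + 135484355 = 82559205347, q_6 = 16·135494047 + 3563503 = 2171468255 → 82559205347/2171468255
APPEND 28: p_7 = 28·82559205347 + 5151482562 = 2316809232278, q_7 = 28·2171468255 + 135494047 = 60936605187 → 2316809232278/60936605187
APPEND 12: p_8 = 12·2316809232278 + 82559205347 = 27884269992683, q_8 = 12·60936605187 + 2171468255 = 733410730499 → 27884269992683/733410730499
APPEND 28: p_9 = 28·27884269992683 + 2316809232278 = 783076369027402, q_9 = 28·733410730499 + 60936605187 = 20596437059159 → 783076369027402/20596437059159
APPEND 10: p_10 = 10·783076369027402 + 27884269992683 = 7858647960266703, q_10 = 10·20596437059159 + 733410730499 = 206697781322089 → 7858647960266703/206697781322089
APPEND 22: p_11 = 22·7858647960266703 + 783076369027402 = 173673331494894868, q_11 = 22·206697781322089 + 20596437059159 = 4567947626145117 → 173673331494894868/4567947626145117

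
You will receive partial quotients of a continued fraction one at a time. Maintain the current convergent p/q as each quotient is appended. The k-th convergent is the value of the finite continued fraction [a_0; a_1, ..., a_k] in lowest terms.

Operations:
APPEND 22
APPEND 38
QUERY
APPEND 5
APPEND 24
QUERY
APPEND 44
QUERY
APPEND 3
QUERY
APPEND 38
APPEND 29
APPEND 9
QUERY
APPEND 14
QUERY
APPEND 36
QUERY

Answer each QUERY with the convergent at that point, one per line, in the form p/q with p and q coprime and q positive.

APPEND 22: p_0 = 22·1 + 0 = 22, q_0 = 22·0 + 1 = 1 → 22/1
APPEND 38: p_1 = 38·22 + 1 = 837, q_1 = 38·1 + 0 = 38 → 837/38
APPEND 5: p_2 = 5·837 + 22 = 4207, q_2 = 5·38 + 1 = 191 → 4207/191
APPEND 24: p_3 = 24·4207 + 837 = 101805, q_3 = 24·191 + 38 = 4622 → 101805/4622
APPEND 44: p_4 = 44·101805 + 4207 = 4483627, q_4 = 44·4622 + 191 = 203559 → 4483627/203559
APPEND 3: p_5 = 3·4483627 + 101805 = 13552686, q_5 = 3·203559 + 4622 = 615299 → 13552686/615299
APPEND 38: p_6 = 38·13552686 + 4483627 = 519485695, q_6 = 38·615299 + 203559 = 23584921 → 519485695/23584921
APPEND 29: p_7 = 29·519485695 + 13552686 = 15078637841, q_7 = 29·23584921 + 615299 = 684578008 → 15078637841/684578008
APPEND 9: p_8 = 9·15078637841 + 519485695 = 136227226264, q_8 = 9·684578008 + 23584921 = 6184786993 → 136227226264/6184786993
APPEND 14: p_9 = 14·136227226264 + 15078637841 = 1922259805537, q_9 = 14·6184786993 + 684578008 = 87271595910 → 1922259805537/87271595910
APPEND 36: p_10 = 36·1922259805537 + 136227226264 = 69337580225596, q_10 = 36·87271595910 + 6184786993 = 3147962239753 → 69337580225596/3147962239753

837/38
101805/4622
4483627/203559
13552686/615299
136227226264/6184786993
1922259805537/87271595910
69337580225596/3147962239753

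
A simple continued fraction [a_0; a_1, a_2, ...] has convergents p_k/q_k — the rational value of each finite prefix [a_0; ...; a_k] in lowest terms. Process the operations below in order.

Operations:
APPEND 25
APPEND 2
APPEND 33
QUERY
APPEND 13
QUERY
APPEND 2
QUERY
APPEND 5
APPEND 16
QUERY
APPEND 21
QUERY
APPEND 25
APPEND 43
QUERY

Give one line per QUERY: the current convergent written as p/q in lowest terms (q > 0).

1708/67
22255/873
46218/1813
4099738/160821
86347843/3387179
93086567802/3651519907

APPEND 25: p_0 = 25·1 + 0 = 25, q_0 = 25·0 + 1 = 1 → 25/1
APPEND 2: p_1 = 2·25 + 1 = 51, q_1 = 2·1 + 0 = 2 → 51/2
APPEND 33: p_2 = 33·51 + 25 = 1708, q_2 = 33·2 + 1 = 67 → 1708/67
APPEND 13: p_3 = 13·1708 + 51 = 22255, q_3 = 13·67 + 2 = 873 → 22255/873
APPEND 2: p_4 = 2·22255 + 1708 = 46218, q_4 = 2·873 + 67 = 1813 → 46218/1813
APPEND 5: p_5 = 5·46218 + 22255 = 253345, q_5 = 5·1813 + 873 = 9938 → 253345/9938
APPEND 16: p_6 = 16·253345 + 46218 = 4099738, q_6 = 16·9938 + 1813 = 160821 → 4099738/160821
APPEND 21: p_7 = 21·4099738 + 253345 = 86347843, q_7 = 21·160821 + 9938 = 3387179 → 86347843/3387179
APPEND 25: p_8 = 25·86347843 + 4099738 = 2162795813, q_8 = 25·3387179 + 160821 = 84840296 → 2162795813/84840296
APPEND 43: p_9 = 43·2162795813 + 86347843 = 93086567802, q_9 = 43·84840296 + 3387179 = 3651519907 → 93086567802/3651519907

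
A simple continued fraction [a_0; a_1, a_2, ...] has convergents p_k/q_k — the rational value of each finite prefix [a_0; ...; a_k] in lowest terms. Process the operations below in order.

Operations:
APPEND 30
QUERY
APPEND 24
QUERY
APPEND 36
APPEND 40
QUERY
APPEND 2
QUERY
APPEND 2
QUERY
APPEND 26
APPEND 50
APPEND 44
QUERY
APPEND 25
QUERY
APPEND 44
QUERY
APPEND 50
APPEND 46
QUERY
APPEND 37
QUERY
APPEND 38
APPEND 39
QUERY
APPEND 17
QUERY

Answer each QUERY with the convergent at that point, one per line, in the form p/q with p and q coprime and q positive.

APPEND 30: p_0 = 30·1 + 0 = 30, q_0 = 30·0 + 1 = 1 → 30/1
APPEND 24: p_1 = 24·30 + 1 = 721, q_1 = 24·1 + 0 = 24 → 721/24
APPEND 36: p_2 = 36·721 + 30 = 25986, q_2 = 36·24 + 1 = 865 → 25986/865
APPEND 40: p_3 = 40·25986 + 721 = 1040161, q_3 = 40·865 + 24 = 34624 → 1040161/34624
APPEND 2: p_4 = 2·1040161 + 25986 = 2106308, q_4 = 2·34624 + 865 = 70113 → 2106308/70113
APPEND 2: p_5 = 2·2106308 + 1040161 = 5252777, q_5 = 2·70113 + 34624 = 174850 → 5252777/174850
APPEND 26: p_6 = 26·5252777 + 2106308 = 138678510, q_6 = 26·174850 + 70113 = 4616213 → 138678510/4616213
APPEND 50: p_7 = 50·138678510 + 5252777 = 6939178277, q_7 = 50·4616213 + 174850 = 230985500 → 6939178277/230985500
APPEND 44: p_8 = 44·6939178277 + 138678510 = 305462522698, q_8 = 44·230985500 + 4616213 = 10167978213 → 305462522698/10167978213
APPEND 25: p_9 = 25·305462522698 + 6939178277 = 7643502245727, q_9 = 25·10167978213 + 230985500 = 254430440825 → 7643502245727/254430440825
APPEND 44: p_10 = 44·7643502245727 + 305462522698 = 336619561334686, q_10 = 44·254430440825 + 10167978213 = 11205107374513 → 336619561334686/11205107374513
APPEND 50: p_11 = 50·336619561334686 + 7643502245727 = 16838621568980027, q_11 = 50·11205107374513 + 254430440825 = 560509799166475 → 16838621568980027/560509799166475
APPEND 46: p_12 = 46·16838621568980027 + 336619561334686 = 774913211734415928, q_12 = 46·560509799166475 + 11205107374513 = 25794655869032363 → 774913211734415928/25794655869032363
APPEND 37: p_13 = 37·774913211734415928 + 16838621568980027 = 28688627455742369363, q_13 = 37·25794655869032363 + 560509799166475 = 954962776953363906 → 28688627455742369363/954962776953363906
APPEND 38: p_14 = 38·28688627455742369363 + 774913211734415928 = 1090942756529944451722, q_14 = 38·954962776953363906 + 25794655869032363 = 36314380180096860791 → 1090942756529944451722/36314380180096860791
APPEND 39: p_15 = 39·1090942756529944451722 + 28688627455742369363 = 42575456132123575986521, q_15 = 39·36314380180096860791 + 954962776953363906 = 1417215789800730934755 → 42575456132123575986521/1417215789800730934755
APPEND 17: p_16 = 17·42575456132123575986521 + 1090942756529944451722 = 724873697002630736222579, q_16 = 17·1417215789800730934755 + 36314380180096860791 = 24128982806792522751626 → 724873697002630736222579/24128982806792522751626

30/1
721/24
1040161/34624
2106308/70113
5252777/174850
305462522698/10167978213
7643502245727/254430440825
336619561334686/11205107374513
774913211734415928/25794655869032363
28688627455742369363/954962776953363906
42575456132123575986521/1417215789800730934755
724873697002630736222579/24128982806792522751626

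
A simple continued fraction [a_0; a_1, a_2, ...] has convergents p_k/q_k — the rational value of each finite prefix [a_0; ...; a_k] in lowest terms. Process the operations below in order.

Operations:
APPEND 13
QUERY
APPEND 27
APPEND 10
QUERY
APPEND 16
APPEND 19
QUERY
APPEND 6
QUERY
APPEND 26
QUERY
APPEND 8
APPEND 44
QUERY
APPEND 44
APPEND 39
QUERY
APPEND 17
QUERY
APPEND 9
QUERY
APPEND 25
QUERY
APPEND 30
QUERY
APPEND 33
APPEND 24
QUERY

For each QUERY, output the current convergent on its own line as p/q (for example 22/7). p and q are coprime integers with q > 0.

APPEND 13: p_0 = 13·1 + 0 = 13, q_0 = 13·0 + 1 = 1 → 13/1
APPEND 27: p_1 = 27·13 + 1 = 352, q_1 = 27·1 + 0 = 27 → 352/27
APPEND 10: p_2 = 10·352 + 13 = 3533, q_2 = 10·27 + 1 = 271 → 3533/271
APPEND 16: p_3 = 16·3533 + 352 = 56880, q_3 = 16·271 + 27 = 4363 → 56880/4363
APPEND 19: p_4 = 19·56880 + 3533 = 1084253, q_4 = 19·4363 + 271 = 83168 → 1084253/83168
APPEND 6: p_5 = 6·1084253 + 56880 = 6562398, q_5 = 6·83168 + 4363 = 503371 → 6562398/503371
APPEND 26: p_6 = 26·6562398 + 1084253 = 171706601, q_6 = 26·503371 + 83168 = 13170814 → 171706601/13170814
APPEND 8: p_7 = 8·171706601 + 6562398 = 1380215206, q_7 = 8·13170814 + 503371 = 105869883 → 1380215206/105869883
APPEND 44: p_8 = 44·1380215206 + 171706601 = 60901175665, q_8 = 44·105869883 + 13170814 = 4671445666 → 60901175665/4671445666
APPEND 44: p_9 = 44·60901175665 + 1380215206 = 2681031944466, q_9 = 44·4671445666 + 105869883 = 205649479187 → 2681031944466/205649479187
APPEND 39: p_10 = 39·2681031944466 + 60901175665 = 104621147009839, q_10 = 39·205649479187 + 4671445666 = 8025001133959 → 104621147009839/8025001133959
APPEND 17: p_11 = 17·104621147009839 + 2681031944466 = 1781240531111729, q_11 = 17·8025001133959 + 205649479187 = 136630668756490 → 1781240531111729/136630668756490
APPEND 9: p_12 = 9·1781240531111729 + 104621147009839 = 16135785927015400, q_12 = 9·136630668756490 + 8025001133959 = 1237701019942369 → 16135785927015400/1237701019942369
APPEND 25: p_13 = 25·16135785927015400 + 1781240531111729 = 405175888706496729, q_13 = 25·1237701019942369 + 136630668756490 = 31079156167315715 → 405175888706496729/31079156167315715
APPEND 30: p_14 = 30·405175888706496729 + 16135785927015400 = 12171412447121917270, q_14 = 30·31079156167315715 + 1237701019942369 = 933612386039413819 → 12171412447121917270/933612386039413819
APPEND 33: p_15 = 33·12171412447121917270 + 405175888706496729 = 402061786643729766639, q_15 = 33·933612386039413819 + 31079156167315715 = 30840287895467971742 → 402061786643729766639/30840287895467971742
APPEND 24: p_16 = 24·402061786643729766639 + 12171412447121917270 = 9661654291896636316606, q_16 = 24·30840287895467971742 + 933612386039413819 = 741100521877270735627 → 9661654291896636316606/741100521877270735627

13/1
3533/271
1084253/83168
6562398/503371
171706601/13170814
60901175665/4671445666
104621147009839/8025001133959
1781240531111729/136630668756490
16135785927015400/1237701019942369
405175888706496729/31079156167315715
12171412447121917270/933612386039413819
9661654291896636316606/741100521877270735627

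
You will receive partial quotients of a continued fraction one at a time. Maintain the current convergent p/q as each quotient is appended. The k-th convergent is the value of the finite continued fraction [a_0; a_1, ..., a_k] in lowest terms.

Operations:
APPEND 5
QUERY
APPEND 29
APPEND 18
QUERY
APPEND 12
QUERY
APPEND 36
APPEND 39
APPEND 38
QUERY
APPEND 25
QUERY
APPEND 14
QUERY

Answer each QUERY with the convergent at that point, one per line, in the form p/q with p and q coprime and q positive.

APPEND 5: p_0 = 5·1 + 0 = 5, q_0 = 5·0 + 1 = 1 → 5/1
APPEND 29: p_1 = 29·5 + 1 = 146, q_1 = 29·1 + 0 = 29 → 146/29
APPEND 18: p_2 = 18·146 + 5 = 2633, q_2 = 18·29 + 1 = 523 → 2633/523
APPEND 12: p_3 = 12·2633 + 146 = 31742, q_3 = 12·523 + 29 = 6305 → 31742/6305
APPEND 36: p_4 = 36·31742 + 2633 = 1145345, q_4 = 36·6305 + 523 = 227503 → 1145345/227503
APPEND 39: p_5 = 39·1145345 + 31742 = 44700197, q_5 = 39·227503 + 6305 = 8878922 → 44700197/8878922
APPEND 38: p_6 = 38·44700197 + 1145345 = 1699752831, q_6 = 38·8878922 + 227503 = 337626539 → 1699752831/337626539
APPEND 25: p_7 = 25·1699752831 + 44700197 = 42538520972, q_7 = 25·337626539 + 8878922 = 8449542397 → 42538520972/8449542397
APPEND 14: p_8 = 14·42538520972 + 1699752831 = 597239046439, q_8 = 14·8449542397 + 337626539 = 118631220097 → 597239046439/118631220097

5/1
2633/523
31742/6305
1699752831/337626539
42538520972/8449542397
597239046439/118631220097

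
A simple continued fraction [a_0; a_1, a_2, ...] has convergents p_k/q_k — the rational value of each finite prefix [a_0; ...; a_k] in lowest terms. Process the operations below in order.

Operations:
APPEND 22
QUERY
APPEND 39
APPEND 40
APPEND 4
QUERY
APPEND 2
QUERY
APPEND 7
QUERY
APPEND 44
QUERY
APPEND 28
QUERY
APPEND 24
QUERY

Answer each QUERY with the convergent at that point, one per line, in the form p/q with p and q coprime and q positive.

APPEND 22: p_0 = 22·1 + 0 = 22, q_0 = 22·0 + 1 = 1 → 22/1
APPEND 39: p_1 = 39·22 + 1 = 859, q_1 = 39·1 + 0 = 39 → 859/39
APPEND 40: p_2 = 40·859 + 22 = 34382, q_2 = 40·39 + 1 = 1561 → 34382/1561
APPEND 4: p_3 = 4·34382 + 859 = 138387, q_3 = 4·1561 + 39 = 6283 → 138387/6283
APPEND 2: p_4 = 2·138387 + 34382 = 311156, q_4 = 2·6283 + 1561 = 14127 → 311156/14127
APPEND 7: p_5 = 7·311156 + 138387 = 2316479, q_5 = 7·14127 + 6283 = 105172 → 2316479/105172
APPEND 44: p_6 = 44·2316479 + 311156 = 102236232, q_6 = 44·105172 + 14127 = 4641695 → 102236232/4641695
APPEND 28: p_7 = 28·102236232 + 2316479 = 2864930975, q_7 = 28·4641695 + 105172 = 130072632 → 2864930975/130072632
APPEND 24: p_8 = 24·2864930975 + 102236232 = 68860579632, q_8 = 24·130072632 + 4641695 = 3126384863 → 68860579632/3126384863

22/1
138387/6283
311156/14127
2316479/105172
102236232/4641695
2864930975/130072632
68860579632/3126384863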